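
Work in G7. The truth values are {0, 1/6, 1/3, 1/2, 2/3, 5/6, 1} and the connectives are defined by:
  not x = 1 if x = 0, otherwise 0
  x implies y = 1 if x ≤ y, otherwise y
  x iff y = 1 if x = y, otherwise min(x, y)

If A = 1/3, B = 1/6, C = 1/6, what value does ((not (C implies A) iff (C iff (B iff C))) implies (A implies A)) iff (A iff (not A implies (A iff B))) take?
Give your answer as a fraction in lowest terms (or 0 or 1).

C implies A = 1/6 implies 1/3 = 1
not (C implies A) = not 1 = 0
B iff C = 1/6 iff 1/6 = 1
C iff (B iff C) = 1/6 iff 1 = 1/6
not (C implies A) iff (C iff (B iff C)) = 0 iff 1/6 = 0
A implies A = 1/3 implies 1/3 = 1
(not (C implies A) iff (C iff (B iff C))) implies (A implies A) = 0 implies 1 = 1
not A = not 1/3 = 0
A iff B = 1/3 iff 1/6 = 1/6
not A implies (A iff B) = 0 implies 1/6 = 1
A iff (not A implies (A iff B)) = 1/3 iff 1 = 1/3
((not (C implies A) iff (C iff (B iff C))) implies (A implies A)) iff (A iff (not A implies (A iff B))) = 1 iff 1/3 = 1/3

1/3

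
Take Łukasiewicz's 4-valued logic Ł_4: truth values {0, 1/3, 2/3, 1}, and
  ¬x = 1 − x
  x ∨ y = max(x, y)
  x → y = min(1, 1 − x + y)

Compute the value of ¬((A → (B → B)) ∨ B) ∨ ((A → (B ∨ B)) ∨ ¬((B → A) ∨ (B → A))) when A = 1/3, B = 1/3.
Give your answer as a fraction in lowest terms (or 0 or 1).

1

B → B = 1/3 → 1/3 = 1
A → (B → B) = 1/3 → 1 = 1
(A → (B → B)) ∨ B = 1 ∨ 1/3 = 1
¬((A → (B → B)) ∨ B) = ¬1 = 0
B ∨ B = 1/3 ∨ 1/3 = 1/3
A → (B ∨ B) = 1/3 → 1/3 = 1
B → A = 1/3 → 1/3 = 1
B → A = 1/3 → 1/3 = 1
(B → A) ∨ (B → A) = 1 ∨ 1 = 1
¬((B → A) ∨ (B → A)) = ¬1 = 0
(A → (B ∨ B)) ∨ ¬((B → A) ∨ (B → A)) = 1 ∨ 0 = 1
¬((A → (B → B)) ∨ B) ∨ ((A → (B ∨ B)) ∨ ¬((B → A) ∨ (B → A))) = 0 ∨ 1 = 1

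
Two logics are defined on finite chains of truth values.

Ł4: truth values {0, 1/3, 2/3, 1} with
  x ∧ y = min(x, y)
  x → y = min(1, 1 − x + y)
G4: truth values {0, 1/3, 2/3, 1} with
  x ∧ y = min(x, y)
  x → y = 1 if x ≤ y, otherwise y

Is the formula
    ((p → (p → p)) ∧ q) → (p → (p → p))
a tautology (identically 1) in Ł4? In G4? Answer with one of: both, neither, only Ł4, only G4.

In Ł4: every assignment gives 1 — tautology.
In G4: every assignment gives 1 — tautology.

both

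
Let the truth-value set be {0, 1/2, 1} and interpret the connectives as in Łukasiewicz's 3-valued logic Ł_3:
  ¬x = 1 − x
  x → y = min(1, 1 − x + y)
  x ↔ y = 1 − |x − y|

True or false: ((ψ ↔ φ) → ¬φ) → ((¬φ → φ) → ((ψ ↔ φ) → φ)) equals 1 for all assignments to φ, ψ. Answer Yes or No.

Yes

φ = 0, ψ = 0 ↦ 1
φ = 0, ψ = 1/2 ↦ 1
φ = 0, ψ = 1 ↦ 1
φ = 1/2, ψ = 0 ↦ 1
φ = 1/2, ψ = 1/2 ↦ 1
φ = 1/2, ψ = 1 ↦ 1
φ = 1, ψ = 0 ↦ 1
φ = 1, ψ = 1/2 ↦ 1
φ = 1, ψ = 1 ↦ 1
Every assignment gives a value ≥ 1.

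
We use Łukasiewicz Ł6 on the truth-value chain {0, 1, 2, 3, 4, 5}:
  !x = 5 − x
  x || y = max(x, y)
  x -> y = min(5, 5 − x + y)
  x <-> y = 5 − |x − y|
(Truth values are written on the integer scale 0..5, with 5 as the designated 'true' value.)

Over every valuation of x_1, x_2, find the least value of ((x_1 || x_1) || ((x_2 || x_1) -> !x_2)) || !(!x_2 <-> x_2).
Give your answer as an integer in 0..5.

3

Take x_1 = 0, x_2 = 4:
x_1 || x_1 = 0 || 0 = 0
x_2 || x_1 = 4 || 0 = 4
!x_2 = !4 = 1
(x_2 || x_1) -> !x_2 = 4 -> 1 = 2
(x_1 || x_1) || ((x_2 || x_1) -> !x_2) = 0 || 2 = 2
!x_2 = !4 = 1
!x_2 <-> x_2 = 1 <-> 4 = 2
!(!x_2 <-> x_2) = !2 = 3
((x_1 || x_1) || ((x_2 || x_1) -> !x_2)) || !(!x_2 <-> x_2) = 2 || 3 = 3
No assignment yields a value below 3, so this is the minimum.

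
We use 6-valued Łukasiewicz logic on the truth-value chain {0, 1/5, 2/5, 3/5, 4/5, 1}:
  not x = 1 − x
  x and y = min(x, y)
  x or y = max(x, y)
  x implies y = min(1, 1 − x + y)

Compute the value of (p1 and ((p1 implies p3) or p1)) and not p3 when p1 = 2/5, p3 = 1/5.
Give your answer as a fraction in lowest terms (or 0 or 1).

p1 implies p3 = 2/5 implies 1/5 = 4/5
(p1 implies p3) or p1 = 4/5 or 2/5 = 4/5
p1 and ((p1 implies p3) or p1) = 2/5 and 4/5 = 2/5
not p3 = not 1/5 = 4/5
(p1 and ((p1 implies p3) or p1)) and not p3 = 2/5 and 4/5 = 2/5

2/5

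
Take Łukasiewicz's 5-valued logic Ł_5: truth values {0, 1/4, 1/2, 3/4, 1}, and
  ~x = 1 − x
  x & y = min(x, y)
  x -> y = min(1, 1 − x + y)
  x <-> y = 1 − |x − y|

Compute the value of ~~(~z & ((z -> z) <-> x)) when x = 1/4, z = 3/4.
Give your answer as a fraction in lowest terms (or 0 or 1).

~z = ~3/4 = 1/4
z -> z = 3/4 -> 3/4 = 1
(z -> z) <-> x = 1 <-> 1/4 = 1/4
~z & ((z -> z) <-> x) = 1/4 & 1/4 = 1/4
~(~z & ((z -> z) <-> x)) = ~1/4 = 3/4
~~(~z & ((z -> z) <-> x)) = ~3/4 = 1/4

1/4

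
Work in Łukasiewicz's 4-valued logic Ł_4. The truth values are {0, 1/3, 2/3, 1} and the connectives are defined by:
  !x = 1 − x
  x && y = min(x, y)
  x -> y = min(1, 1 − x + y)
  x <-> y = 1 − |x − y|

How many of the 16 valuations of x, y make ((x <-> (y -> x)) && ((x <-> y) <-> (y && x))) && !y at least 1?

x = 0, y = 0 ↦ 0  <
x = 0, y = 1/3 ↦ 1/3  <
x = 0, y = 2/3 ↦ 1/3  <
x = 0, y = 1 ↦ 0  <
x = 1/3, y = 0 ↦ 1/3  <
x = 1/3, y = 1/3 ↦ 1/3  <
x = 1/3, y = 2/3 ↦ 1/3  <
x = 1/3, y = 1 ↦ 0  <
x = 2/3, y = 0 ↦ 2/3  <
x = 2/3, y = 1/3 ↦ 2/3  <
x = 2/3, y = 2/3 ↦ 1/3  <
x = 2/3, y = 1 ↦ 0  <
x = 1, y = 0 ↦ 1  ≥
x = 1, y = 1/3 ↦ 2/3  <
x = 1, y = 2/3 ↦ 1/3  <
x = 1, y = 1 ↦ 0  <
So 1 of the 16 assignments meets the threshold.

1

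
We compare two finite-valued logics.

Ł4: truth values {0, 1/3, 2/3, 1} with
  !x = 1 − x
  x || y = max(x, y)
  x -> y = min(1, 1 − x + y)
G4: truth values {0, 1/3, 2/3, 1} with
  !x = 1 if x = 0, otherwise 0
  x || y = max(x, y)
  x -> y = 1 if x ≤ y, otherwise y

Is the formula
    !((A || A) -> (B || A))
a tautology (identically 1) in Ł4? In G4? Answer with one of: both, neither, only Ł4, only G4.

In Ł4: at A = 0, B = 0 the value is 0 — not a tautology.
In G4: at A = 0, B = 0 the value is 0 — not a tautology.

neither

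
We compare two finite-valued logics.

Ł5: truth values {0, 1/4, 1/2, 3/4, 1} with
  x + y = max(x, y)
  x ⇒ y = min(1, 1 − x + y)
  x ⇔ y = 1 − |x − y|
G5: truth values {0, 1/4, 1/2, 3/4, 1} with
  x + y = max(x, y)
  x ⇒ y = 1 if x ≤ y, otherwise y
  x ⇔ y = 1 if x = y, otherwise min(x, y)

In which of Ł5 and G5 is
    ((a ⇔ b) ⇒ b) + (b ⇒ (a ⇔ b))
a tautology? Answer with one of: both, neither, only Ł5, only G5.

In Ł5: every assignment gives 1 — tautology.
In G5: every assignment gives 1 — tautology.

both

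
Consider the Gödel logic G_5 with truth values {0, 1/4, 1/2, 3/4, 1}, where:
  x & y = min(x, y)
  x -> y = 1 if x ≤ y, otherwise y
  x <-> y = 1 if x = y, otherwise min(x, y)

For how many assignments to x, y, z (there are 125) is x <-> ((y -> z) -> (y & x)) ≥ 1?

value 1: 55 assignments (counts)
value 3/4: 12 assignments
value 1/2: 15 assignments
value 1/4: 19 assignments
value 0: 24 assignments
So 55 of the 125 assignments meet the threshold.

55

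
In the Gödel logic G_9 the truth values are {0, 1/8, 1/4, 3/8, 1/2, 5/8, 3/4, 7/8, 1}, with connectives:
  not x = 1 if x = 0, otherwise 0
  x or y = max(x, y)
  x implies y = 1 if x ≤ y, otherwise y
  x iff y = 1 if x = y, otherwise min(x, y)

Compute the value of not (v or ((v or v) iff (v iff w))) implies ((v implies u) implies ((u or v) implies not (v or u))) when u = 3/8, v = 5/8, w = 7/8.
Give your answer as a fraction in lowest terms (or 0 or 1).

1

v or v = 5/8 or 5/8 = 5/8
v iff w = 5/8 iff 7/8 = 5/8
(v or v) iff (v iff w) = 5/8 iff 5/8 = 1
v or ((v or v) iff (v iff w)) = 5/8 or 1 = 1
not (v or ((v or v) iff (v iff w))) = not 1 = 0
v implies u = 5/8 implies 3/8 = 3/8
u or v = 3/8 or 5/8 = 5/8
v or u = 5/8 or 3/8 = 5/8
not (v or u) = not 5/8 = 0
(u or v) implies not (v or u) = 5/8 implies 0 = 0
(v implies u) implies ((u or v) implies not (v or u)) = 3/8 implies 0 = 0
not (v or ((v or v) iff (v iff w))) implies ((v implies u) implies ((u or v) implies not (v or u))) = 0 implies 0 = 1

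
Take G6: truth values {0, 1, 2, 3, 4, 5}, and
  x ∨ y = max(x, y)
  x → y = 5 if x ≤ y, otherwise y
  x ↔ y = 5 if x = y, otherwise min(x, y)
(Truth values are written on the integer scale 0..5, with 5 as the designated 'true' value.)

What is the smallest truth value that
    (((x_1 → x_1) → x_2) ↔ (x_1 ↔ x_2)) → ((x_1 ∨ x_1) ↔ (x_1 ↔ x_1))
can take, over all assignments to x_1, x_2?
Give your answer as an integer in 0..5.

1

Take x_1 = 1, x_2 = 0:
x_1 → x_1 = 1 → 1 = 5
(x_1 → x_1) → x_2 = 5 → 0 = 0
x_1 ↔ x_2 = 1 ↔ 0 = 0
((x_1 → x_1) → x_2) ↔ (x_1 ↔ x_2) = 0 ↔ 0 = 5
x_1 ∨ x_1 = 1 ∨ 1 = 1
x_1 ↔ x_1 = 1 ↔ 1 = 5
(x_1 ∨ x_1) ↔ (x_1 ↔ x_1) = 1 ↔ 5 = 1
(((x_1 → x_1) → x_2) ↔ (x_1 ↔ x_2)) → ((x_1 ∨ x_1) ↔ (x_1 ↔ x_1)) = 5 → 1 = 1
No assignment yields a value below 1, so this is the minimum.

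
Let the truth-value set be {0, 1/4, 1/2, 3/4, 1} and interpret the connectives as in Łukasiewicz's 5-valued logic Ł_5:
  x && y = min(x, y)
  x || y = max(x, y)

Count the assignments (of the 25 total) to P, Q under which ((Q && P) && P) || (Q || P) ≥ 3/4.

value 1: 9 assignments (counts)
value 3/4: 7 assignments (counts)
value 1/2: 5 assignments
value 1/4: 3 assignments
value 0: 1 assignment
So 16 of the 25 assignments meet the threshold.

16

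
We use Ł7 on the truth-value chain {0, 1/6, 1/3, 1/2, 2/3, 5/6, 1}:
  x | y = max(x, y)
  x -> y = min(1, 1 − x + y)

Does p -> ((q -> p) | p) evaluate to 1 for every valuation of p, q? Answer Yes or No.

At p = 1/3, q = 1/6, for instance:
q -> p = 1/6 -> 1/3 = 1
(q -> p) | p = 1 | 1/3 = 1
p -> ((q -> p) | p) = 1/3 -> 1 = 1
and checking the remaining 48 assignments likewise gives ≥ 1 in every case.

Yes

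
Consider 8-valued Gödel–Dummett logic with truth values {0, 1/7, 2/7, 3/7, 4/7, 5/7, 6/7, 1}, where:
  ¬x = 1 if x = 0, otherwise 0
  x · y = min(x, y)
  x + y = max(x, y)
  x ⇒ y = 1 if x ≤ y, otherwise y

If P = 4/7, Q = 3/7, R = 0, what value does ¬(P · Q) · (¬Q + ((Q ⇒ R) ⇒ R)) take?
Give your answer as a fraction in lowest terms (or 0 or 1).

P · Q = 4/7 · 3/7 = 3/7
¬(P · Q) = ¬3/7 = 0
¬Q = ¬3/7 = 0
Q ⇒ R = 3/7 ⇒ 0 = 0
(Q ⇒ R) ⇒ R = 0 ⇒ 0 = 1
¬Q + ((Q ⇒ R) ⇒ R) = 0 + 1 = 1
¬(P · Q) · (¬Q + ((Q ⇒ R) ⇒ R)) = 0 · 1 = 0

0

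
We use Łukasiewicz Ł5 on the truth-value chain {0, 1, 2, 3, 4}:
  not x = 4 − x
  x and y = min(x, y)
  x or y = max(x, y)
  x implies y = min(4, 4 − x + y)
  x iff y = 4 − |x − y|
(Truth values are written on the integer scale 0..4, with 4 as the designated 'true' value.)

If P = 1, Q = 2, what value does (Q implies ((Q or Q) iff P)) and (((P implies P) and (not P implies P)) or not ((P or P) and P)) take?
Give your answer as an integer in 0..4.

3

Q or Q = 2 or 2 = 2
(Q or Q) iff P = 2 iff 1 = 3
Q implies ((Q or Q) iff P) = 2 implies 3 = 4
P implies P = 1 implies 1 = 4
not P = not 1 = 3
not P implies P = 3 implies 1 = 2
(P implies P) and (not P implies P) = 4 and 2 = 2
P or P = 1 or 1 = 1
(P or P) and P = 1 and 1 = 1
not ((P or P) and P) = not 1 = 3
((P implies P) and (not P implies P)) or not ((P or P) and P) = 2 or 3 = 3
(Q implies ((Q or Q) iff P)) and (((P implies P) and (not P implies P)) or not ((P or P) and P)) = 4 and 3 = 3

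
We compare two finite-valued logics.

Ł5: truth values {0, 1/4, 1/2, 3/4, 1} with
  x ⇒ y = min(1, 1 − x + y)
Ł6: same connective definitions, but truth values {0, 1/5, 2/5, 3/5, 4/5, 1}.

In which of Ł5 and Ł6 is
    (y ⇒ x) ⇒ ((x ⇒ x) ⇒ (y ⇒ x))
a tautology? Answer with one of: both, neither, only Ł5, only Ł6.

In Ł5: every assignment gives 1 — tautology.
In Ł6: every assignment gives 1 — tautology.

both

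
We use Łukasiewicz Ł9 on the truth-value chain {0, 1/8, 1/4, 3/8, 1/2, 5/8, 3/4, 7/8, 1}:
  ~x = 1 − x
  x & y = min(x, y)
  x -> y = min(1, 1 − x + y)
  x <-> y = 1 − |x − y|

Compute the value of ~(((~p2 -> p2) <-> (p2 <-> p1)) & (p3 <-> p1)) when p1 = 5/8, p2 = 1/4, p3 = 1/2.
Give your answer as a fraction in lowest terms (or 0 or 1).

~p2 = ~1/4 = 3/4
~p2 -> p2 = 3/4 -> 1/4 = 1/2
p2 <-> p1 = 1/4 <-> 5/8 = 5/8
(~p2 -> p2) <-> (p2 <-> p1) = 1/2 <-> 5/8 = 7/8
p3 <-> p1 = 1/2 <-> 5/8 = 7/8
((~p2 -> p2) <-> (p2 <-> p1)) & (p3 <-> p1) = 7/8 & 7/8 = 7/8
~(((~p2 -> p2) <-> (p2 <-> p1)) & (p3 <-> p1)) = ~7/8 = 1/8

1/8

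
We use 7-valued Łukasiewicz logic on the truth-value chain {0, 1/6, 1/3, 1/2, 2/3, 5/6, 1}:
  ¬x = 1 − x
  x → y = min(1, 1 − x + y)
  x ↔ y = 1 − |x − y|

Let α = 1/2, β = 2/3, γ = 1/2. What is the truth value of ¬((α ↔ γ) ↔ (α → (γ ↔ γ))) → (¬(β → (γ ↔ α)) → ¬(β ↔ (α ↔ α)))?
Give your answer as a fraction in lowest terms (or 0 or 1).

α ↔ γ = 1/2 ↔ 1/2 = 1
γ ↔ γ = 1/2 ↔ 1/2 = 1
α → (γ ↔ γ) = 1/2 → 1 = 1
(α ↔ γ) ↔ (α → (γ ↔ γ)) = 1 ↔ 1 = 1
¬((α ↔ γ) ↔ (α → (γ ↔ γ))) = ¬1 = 0
γ ↔ α = 1/2 ↔ 1/2 = 1
β → (γ ↔ α) = 2/3 → 1 = 1
¬(β → (γ ↔ α)) = ¬1 = 0
α ↔ α = 1/2 ↔ 1/2 = 1
β ↔ (α ↔ α) = 2/3 ↔ 1 = 2/3
¬(β ↔ (α ↔ α)) = ¬2/3 = 1/3
¬(β → (γ ↔ α)) → ¬(β ↔ (α ↔ α)) = 0 → 1/3 = 1
¬((α ↔ γ) ↔ (α → (γ ↔ γ))) → (¬(β → (γ ↔ α)) → ¬(β ↔ (α ↔ α))) = 0 → 1 = 1

1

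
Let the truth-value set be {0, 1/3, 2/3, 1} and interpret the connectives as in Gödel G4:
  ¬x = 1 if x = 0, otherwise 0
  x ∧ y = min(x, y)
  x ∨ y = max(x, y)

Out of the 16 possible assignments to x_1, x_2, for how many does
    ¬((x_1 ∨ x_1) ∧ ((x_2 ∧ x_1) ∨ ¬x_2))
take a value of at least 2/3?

4

x_1 = 0, x_2 = 0 ↦ 1  ≥
x_1 = 0, x_2 = 1/3 ↦ 1  ≥
x_1 = 0, x_2 = 2/3 ↦ 1  ≥
x_1 = 0, x_2 = 1 ↦ 1  ≥
x_1 = 1/3, x_2 = 0 ↦ 0  <
x_1 = 1/3, x_2 = 1/3 ↦ 0  <
x_1 = 1/3, x_2 = 2/3 ↦ 0  <
x_1 = 1/3, x_2 = 1 ↦ 0  <
x_1 = 2/3, x_2 = 0 ↦ 0  <
x_1 = 2/3, x_2 = 1/3 ↦ 0  <
x_1 = 2/3, x_2 = 2/3 ↦ 0  <
x_1 = 2/3, x_2 = 1 ↦ 0  <
x_1 = 1, x_2 = 0 ↦ 0  <
x_1 = 1, x_2 = 1/3 ↦ 0  <
x_1 = 1, x_2 = 2/3 ↦ 0  <
x_1 = 1, x_2 = 1 ↦ 0  <
So 4 of the 16 assignments meet the threshold.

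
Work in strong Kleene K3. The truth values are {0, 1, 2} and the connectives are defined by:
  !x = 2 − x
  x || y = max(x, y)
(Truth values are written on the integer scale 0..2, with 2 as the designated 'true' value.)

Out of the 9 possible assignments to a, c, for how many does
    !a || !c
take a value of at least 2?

5

a = 0, c = 0 ↦ 2  ≥
a = 0, c = 1 ↦ 2  ≥
a = 0, c = 2 ↦ 2  ≥
a = 1, c = 0 ↦ 2  ≥
a = 1, c = 1 ↦ 1  <
a = 1, c = 2 ↦ 1  <
a = 2, c = 0 ↦ 2  ≥
a = 2, c = 1 ↦ 1  <
a = 2, c = 2 ↦ 0  <
So 5 of the 9 assignments meet the threshold.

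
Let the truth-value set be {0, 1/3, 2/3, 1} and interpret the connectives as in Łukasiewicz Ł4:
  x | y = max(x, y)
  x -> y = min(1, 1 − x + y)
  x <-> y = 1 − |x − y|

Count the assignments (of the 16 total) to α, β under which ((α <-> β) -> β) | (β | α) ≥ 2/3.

13

α = 0, β = 0 ↦ 0  <
α = 0, β = 1/3 ↦ 2/3  ≥
α = 0, β = 2/3 ↦ 1  ≥
α = 0, β = 1 ↦ 1  ≥
α = 1/3, β = 0 ↦ 1/3  <
α = 1/3, β = 1/3 ↦ 1/3  <
α = 1/3, β = 2/3 ↦ 1  ≥
α = 1/3, β = 1 ↦ 1  ≥
α = 2/3, β = 0 ↦ 2/3  ≥
α = 2/3, β = 1/3 ↦ 2/3  ≥
α = 2/3, β = 2/3 ↦ 2/3  ≥
α = 2/3, β = 1 ↦ 1  ≥
α = 1, β = 0 ↦ 1  ≥
α = 1, β = 1/3 ↦ 1  ≥
α = 1, β = 2/3 ↦ 1  ≥
α = 1, β = 1 ↦ 1  ≥
So 13 of the 16 assignments meet the threshold.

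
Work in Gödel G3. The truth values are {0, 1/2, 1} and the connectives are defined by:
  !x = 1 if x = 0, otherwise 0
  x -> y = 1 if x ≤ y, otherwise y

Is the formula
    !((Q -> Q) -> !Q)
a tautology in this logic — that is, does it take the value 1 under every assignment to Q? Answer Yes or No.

No

Counterexample: take Q = 0.
Q -> Q = 0 -> 0 = 1
!Q = !0 = 1
(Q -> Q) -> !Q = 1 -> 1 = 1
!((Q -> Q) -> !Q) = !1 = 0
This gives 0 ≠ 1.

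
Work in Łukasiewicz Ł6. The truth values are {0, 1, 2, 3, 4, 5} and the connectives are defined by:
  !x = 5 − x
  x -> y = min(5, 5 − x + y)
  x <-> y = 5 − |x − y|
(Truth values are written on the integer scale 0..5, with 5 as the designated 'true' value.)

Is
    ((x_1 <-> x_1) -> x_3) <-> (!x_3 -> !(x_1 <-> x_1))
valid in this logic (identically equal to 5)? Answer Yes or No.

Yes

At x_1 = 4, x_3 = 2, for instance:
x_1 <-> x_1 = 4 <-> 4 = 5
(x_1 <-> x_1) -> x_3 = 5 -> 2 = 2
!x_3 = !2 = 3
!(x_1 <-> x_1) = !5 = 0
!x_3 -> !(x_1 <-> x_1) = 3 -> 0 = 2
((x_1 <-> x_1) -> x_3) <-> (!x_3 -> !(x_1 <-> x_1)) = 2 <-> 2 = 5
and checking the remaining 35 assignments likewise gives ≥ 5 in every case.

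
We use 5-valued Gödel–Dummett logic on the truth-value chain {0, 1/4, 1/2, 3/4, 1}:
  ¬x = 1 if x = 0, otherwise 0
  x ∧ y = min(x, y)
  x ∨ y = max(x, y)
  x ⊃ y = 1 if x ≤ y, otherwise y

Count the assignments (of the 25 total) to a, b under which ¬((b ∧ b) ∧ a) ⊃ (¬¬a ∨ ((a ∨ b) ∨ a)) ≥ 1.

value 1: 21 assignments (counts)
value 3/4: 1 assignment
value 1/2: 1 assignment
value 1/4: 1 assignment
value 0: 1 assignment
So 21 of the 25 assignments meet the threshold.

21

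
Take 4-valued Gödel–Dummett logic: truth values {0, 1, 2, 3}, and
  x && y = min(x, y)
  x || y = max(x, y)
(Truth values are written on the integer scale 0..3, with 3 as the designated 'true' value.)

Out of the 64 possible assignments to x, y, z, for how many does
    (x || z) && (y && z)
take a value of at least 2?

16

value 3: 4 assignments (counts)
value 2: 12 assignments (counts)
value 1: 20 assignments
value 0: 28 assignments
So 16 of the 64 assignments meet the threshold.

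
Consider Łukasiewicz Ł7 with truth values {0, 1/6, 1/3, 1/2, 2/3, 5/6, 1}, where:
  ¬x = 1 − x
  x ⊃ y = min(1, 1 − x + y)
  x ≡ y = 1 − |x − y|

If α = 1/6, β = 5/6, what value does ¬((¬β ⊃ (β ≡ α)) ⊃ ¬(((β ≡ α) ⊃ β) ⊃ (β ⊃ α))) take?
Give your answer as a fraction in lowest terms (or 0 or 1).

1/3

¬β = ¬5/6 = 1/6
β ≡ α = 5/6 ≡ 1/6 = 1/3
¬β ⊃ (β ≡ α) = 1/6 ⊃ 1/3 = 1
β ≡ α = 5/6 ≡ 1/6 = 1/3
(β ≡ α) ⊃ β = 1/3 ⊃ 5/6 = 1
β ⊃ α = 5/6 ⊃ 1/6 = 1/3
((β ≡ α) ⊃ β) ⊃ (β ⊃ α) = 1 ⊃ 1/3 = 1/3
¬(((β ≡ α) ⊃ β) ⊃ (β ⊃ α)) = ¬1/3 = 2/3
(¬β ⊃ (β ≡ α)) ⊃ ¬(((β ≡ α) ⊃ β) ⊃ (β ⊃ α)) = 1 ⊃ 2/3 = 2/3
¬((¬β ⊃ (β ≡ α)) ⊃ ¬(((β ≡ α) ⊃ β) ⊃ (β ⊃ α))) = ¬2/3 = 1/3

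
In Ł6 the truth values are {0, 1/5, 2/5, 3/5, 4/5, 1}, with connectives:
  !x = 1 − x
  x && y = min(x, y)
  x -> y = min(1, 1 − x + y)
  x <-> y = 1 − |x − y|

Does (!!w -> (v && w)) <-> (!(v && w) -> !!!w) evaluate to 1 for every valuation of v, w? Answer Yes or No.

Yes

At v = 4/5, w = 4/5, for instance:
!w = !4/5 = 1/5
!!w = !1/5 = 4/5
v && w = 4/5 && 4/5 = 4/5
!!w -> (v && w) = 4/5 -> 4/5 = 1
!(v && w) = !4/5 = 1/5
!!!w = !4/5 = 1/5
!(v && w) -> !!!w = 1/5 -> 1/5 = 1
(!!w -> (v && w)) <-> (!(v && w) -> !!!w) = 1 <-> 1 = 1
and checking the remaining 35 assignments likewise gives ≥ 1 in every case.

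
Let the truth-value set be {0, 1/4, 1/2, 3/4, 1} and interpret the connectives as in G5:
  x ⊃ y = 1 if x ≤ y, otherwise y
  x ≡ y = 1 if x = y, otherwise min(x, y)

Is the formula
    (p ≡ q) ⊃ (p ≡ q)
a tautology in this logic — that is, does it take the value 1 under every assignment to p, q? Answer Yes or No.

At p = 1, q = 1/2, for instance:
p ≡ q = 1 ≡ 1/2 = 1/2
(p ≡ q) ⊃ (p ≡ q) = 1/2 ⊃ 1/2 = 1
and checking the remaining 24 assignments likewise gives ≥ 1 in every case.

Yes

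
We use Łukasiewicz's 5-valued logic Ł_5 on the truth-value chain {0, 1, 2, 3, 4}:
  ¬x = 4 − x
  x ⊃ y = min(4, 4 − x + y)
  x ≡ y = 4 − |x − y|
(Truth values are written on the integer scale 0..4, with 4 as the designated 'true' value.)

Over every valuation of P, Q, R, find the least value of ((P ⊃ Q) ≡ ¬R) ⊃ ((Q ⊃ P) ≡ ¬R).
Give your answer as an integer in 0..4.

Take P = 0, Q = 4, R = 0:
P ⊃ Q = 0 ⊃ 4 = 4
¬R = ¬0 = 4
(P ⊃ Q) ≡ ¬R = 4 ≡ 4 = 4
Q ⊃ P = 4 ⊃ 0 = 0
¬R = ¬0 = 4
(Q ⊃ P) ≡ ¬R = 0 ≡ 4 = 0
((P ⊃ Q) ≡ ¬R) ⊃ ((Q ⊃ P) ≡ ¬R) = 4 ⊃ 0 = 0
No assignment yields a value below 0, so this is the minimum.

0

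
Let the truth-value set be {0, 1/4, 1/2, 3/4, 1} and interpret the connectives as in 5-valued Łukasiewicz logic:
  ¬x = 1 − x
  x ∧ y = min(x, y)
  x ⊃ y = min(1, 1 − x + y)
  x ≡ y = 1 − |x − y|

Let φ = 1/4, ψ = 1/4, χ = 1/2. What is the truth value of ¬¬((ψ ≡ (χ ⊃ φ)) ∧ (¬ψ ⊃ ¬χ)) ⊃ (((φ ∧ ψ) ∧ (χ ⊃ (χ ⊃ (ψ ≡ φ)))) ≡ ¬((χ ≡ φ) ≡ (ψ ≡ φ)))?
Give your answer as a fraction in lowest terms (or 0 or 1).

χ ⊃ φ = 1/2 ⊃ 1/4 = 3/4
ψ ≡ (χ ⊃ φ) = 1/4 ≡ 3/4 = 1/2
¬ψ = ¬1/4 = 3/4
¬χ = ¬1/2 = 1/2
¬ψ ⊃ ¬χ = 3/4 ⊃ 1/2 = 3/4
(ψ ≡ (χ ⊃ φ)) ∧ (¬ψ ⊃ ¬χ) = 1/2 ∧ 3/4 = 1/2
¬((ψ ≡ (χ ⊃ φ)) ∧ (¬ψ ⊃ ¬χ)) = ¬1/2 = 1/2
¬¬((ψ ≡ (χ ⊃ φ)) ∧ (¬ψ ⊃ ¬χ)) = ¬1/2 = 1/2
φ ∧ ψ = 1/4 ∧ 1/4 = 1/4
ψ ≡ φ = 1/4 ≡ 1/4 = 1
χ ⊃ (ψ ≡ φ) = 1/2 ⊃ 1 = 1
χ ⊃ (χ ⊃ (ψ ≡ φ)) = 1/2 ⊃ 1 = 1
(φ ∧ ψ) ∧ (χ ⊃ (χ ⊃ (ψ ≡ φ))) = 1/4 ∧ 1 = 1/4
χ ≡ φ = 1/2 ≡ 1/4 = 3/4
ψ ≡ φ = 1/4 ≡ 1/4 = 1
(χ ≡ φ) ≡ (ψ ≡ φ) = 3/4 ≡ 1 = 3/4
¬((χ ≡ φ) ≡ (ψ ≡ φ)) = ¬3/4 = 1/4
((φ ∧ ψ) ∧ (χ ⊃ (χ ⊃ (ψ ≡ φ)))) ≡ ¬((χ ≡ φ) ≡ (ψ ≡ φ)) = 1/4 ≡ 1/4 = 1
¬¬((ψ ≡ (χ ⊃ φ)) ∧ (¬ψ ⊃ ¬χ)) ⊃ (((φ ∧ ψ) ∧ (χ ⊃ (χ ⊃ (ψ ≡ φ)))) ≡ ¬((χ ≡ φ) ≡ (ψ ≡ φ))) = 1/2 ⊃ 1 = 1

1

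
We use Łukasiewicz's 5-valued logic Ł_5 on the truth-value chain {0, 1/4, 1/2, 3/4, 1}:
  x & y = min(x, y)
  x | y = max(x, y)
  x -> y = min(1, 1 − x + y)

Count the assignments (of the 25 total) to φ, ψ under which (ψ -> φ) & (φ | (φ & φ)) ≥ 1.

value 1: 5 assignments (counts)
value 3/4: 5 assignments
value 1/2: 5 assignments
value 1/4: 5 assignments
value 0: 5 assignments
So 5 of the 25 assignments meet the threshold.

5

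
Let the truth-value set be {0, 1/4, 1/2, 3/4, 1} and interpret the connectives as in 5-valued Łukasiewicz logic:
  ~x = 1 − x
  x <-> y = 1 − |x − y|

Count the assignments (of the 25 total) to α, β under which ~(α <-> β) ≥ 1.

value 1: 2 assignments (counts)
value 3/4: 4 assignments
value 1/2: 6 assignments
value 1/4: 8 assignments
value 0: 5 assignments
So 2 of the 25 assignments meet the threshold.

2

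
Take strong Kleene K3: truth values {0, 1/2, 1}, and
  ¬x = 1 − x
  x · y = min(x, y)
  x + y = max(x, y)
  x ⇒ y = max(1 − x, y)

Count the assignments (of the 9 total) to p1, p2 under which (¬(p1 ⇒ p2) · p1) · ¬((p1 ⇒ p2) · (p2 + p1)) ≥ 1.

1

p1 = 0, p2 = 0 ↦ 0  <
p1 = 0, p2 = 1/2 ↦ 0  <
p1 = 0, p2 = 1 ↦ 0  <
p1 = 1/2, p2 = 0 ↦ 1/2  <
p1 = 1/2, p2 = 1/2 ↦ 1/2  <
p1 = 1/2, p2 = 1 ↦ 0  <
p1 = 1, p2 = 0 ↦ 1  ≥
p1 = 1, p2 = 1/2 ↦ 1/2  <
p1 = 1, p2 = 1 ↦ 0  <
So 1 of the 9 assignments meets the threshold.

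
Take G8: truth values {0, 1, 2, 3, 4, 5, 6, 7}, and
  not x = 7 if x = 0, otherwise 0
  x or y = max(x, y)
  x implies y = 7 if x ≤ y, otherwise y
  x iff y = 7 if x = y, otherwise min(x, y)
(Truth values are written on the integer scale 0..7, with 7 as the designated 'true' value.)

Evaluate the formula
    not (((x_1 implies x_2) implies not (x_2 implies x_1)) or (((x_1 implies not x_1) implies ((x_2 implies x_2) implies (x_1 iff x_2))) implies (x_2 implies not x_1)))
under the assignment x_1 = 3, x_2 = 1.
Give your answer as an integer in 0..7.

7

x_1 implies x_2 = 3 implies 1 = 1
x_2 implies x_1 = 1 implies 3 = 7
not (x_2 implies x_1) = not 7 = 0
(x_1 implies x_2) implies not (x_2 implies x_1) = 1 implies 0 = 0
not x_1 = not 3 = 0
x_1 implies not x_1 = 3 implies 0 = 0
x_2 implies x_2 = 1 implies 1 = 7
x_1 iff x_2 = 3 iff 1 = 1
(x_2 implies x_2) implies (x_1 iff x_2) = 7 implies 1 = 1
(x_1 implies not x_1) implies ((x_2 implies x_2) implies (x_1 iff x_2)) = 0 implies 1 = 7
not x_1 = not 3 = 0
x_2 implies not x_1 = 1 implies 0 = 0
((x_1 implies not x_1) implies ((x_2 implies x_2) implies (x_1 iff x_2))) implies (x_2 implies not x_1) = 7 implies 0 = 0
((x_1 implies x_2) implies not (x_2 implies x_1)) or (((x_1 implies not x_1) implies ((x_2 implies x_2) implies (x_1 iff x_2))) implies (x_2 implies not x_1)) = 0 or 0 = 0
not (((x_1 implies x_2) implies not (x_2 implies x_1)) or (((x_1 implies not x_1) implies ((x_2 implies x_2) implies (x_1 iff x_2))) implies (x_2 implies not x_1))) = not 0 = 7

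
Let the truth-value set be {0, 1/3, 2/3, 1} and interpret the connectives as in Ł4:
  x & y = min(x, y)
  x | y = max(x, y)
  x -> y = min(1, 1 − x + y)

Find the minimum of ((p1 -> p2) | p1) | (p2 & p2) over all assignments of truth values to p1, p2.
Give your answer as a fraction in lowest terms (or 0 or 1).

2/3

Take p1 = 1/3, p2 = 0:
p1 -> p2 = 1/3 -> 0 = 2/3
(p1 -> p2) | p1 = 2/3 | 1/3 = 2/3
p2 & p2 = 0 & 0 = 0
((p1 -> p2) | p1) | (p2 & p2) = 2/3 | 0 = 2/3
No assignment yields a value below 2/3, so this is the minimum.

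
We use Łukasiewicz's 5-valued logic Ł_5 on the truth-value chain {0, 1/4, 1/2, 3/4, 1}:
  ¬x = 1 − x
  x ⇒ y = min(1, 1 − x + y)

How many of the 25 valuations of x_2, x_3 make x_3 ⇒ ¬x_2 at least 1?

15

value 1: 15 assignments (counts)
value 3/4: 4 assignments
value 1/2: 3 assignments
value 1/4: 2 assignments
value 0: 1 assignment
So 15 of the 25 assignments meet the threshold.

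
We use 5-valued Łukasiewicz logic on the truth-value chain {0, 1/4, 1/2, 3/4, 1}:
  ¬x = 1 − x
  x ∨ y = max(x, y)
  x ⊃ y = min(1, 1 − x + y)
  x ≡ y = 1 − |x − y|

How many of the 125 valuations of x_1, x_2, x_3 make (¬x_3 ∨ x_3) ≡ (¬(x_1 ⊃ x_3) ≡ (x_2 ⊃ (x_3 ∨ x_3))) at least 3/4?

value 1: 20 assignments (counts)
value 3/4: 26 assignments (counts)
value 1/2: 28 assignments
value 1/4: 24 assignments
value 0: 27 assignments
So 46 of the 125 assignments meet the threshold.

46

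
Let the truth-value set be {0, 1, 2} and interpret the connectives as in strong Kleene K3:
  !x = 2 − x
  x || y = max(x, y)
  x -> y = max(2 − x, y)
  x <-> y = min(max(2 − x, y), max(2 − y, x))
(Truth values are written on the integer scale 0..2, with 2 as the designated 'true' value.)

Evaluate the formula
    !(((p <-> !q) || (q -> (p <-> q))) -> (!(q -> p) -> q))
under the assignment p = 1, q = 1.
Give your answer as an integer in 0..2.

!q = !1 = 1
p <-> !q = 1 <-> 1 = 1
p <-> q = 1 <-> 1 = 1
q -> (p <-> q) = 1 -> 1 = 1
(p <-> !q) || (q -> (p <-> q)) = 1 || 1 = 1
q -> p = 1 -> 1 = 1
!(q -> p) = !1 = 1
!(q -> p) -> q = 1 -> 1 = 1
((p <-> !q) || (q -> (p <-> q))) -> (!(q -> p) -> q) = 1 -> 1 = 1
!(((p <-> !q) || (q -> (p <-> q))) -> (!(q -> p) -> q)) = !1 = 1

1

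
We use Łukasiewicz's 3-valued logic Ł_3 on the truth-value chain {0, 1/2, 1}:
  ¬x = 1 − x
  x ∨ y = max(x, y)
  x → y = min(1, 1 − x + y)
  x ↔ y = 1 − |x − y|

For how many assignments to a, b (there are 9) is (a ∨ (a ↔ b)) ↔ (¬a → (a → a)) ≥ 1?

a = 0, b = 0 ↦ 1  ≥
a = 0, b = 1/2 ↦ 1/2  <
a = 0, b = 1 ↦ 0  <
a = 1/2, b = 0 ↦ 1/2  <
a = 1/2, b = 1/2 ↦ 1  ≥
a = 1/2, b = 1 ↦ 1/2  <
a = 1, b = 0 ↦ 1  ≥
a = 1, b = 1/2 ↦ 1  ≥
a = 1, b = 1 ↦ 1  ≥
So 5 of the 9 assignments meet the threshold.

5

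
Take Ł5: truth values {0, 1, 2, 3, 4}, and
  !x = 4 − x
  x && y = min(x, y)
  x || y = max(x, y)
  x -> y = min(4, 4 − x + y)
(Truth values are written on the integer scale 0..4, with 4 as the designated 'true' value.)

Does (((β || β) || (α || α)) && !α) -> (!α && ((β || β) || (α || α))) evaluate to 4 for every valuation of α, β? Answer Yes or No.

At α = 3, β = 3, for instance:
β || β = 3 || 3 = 3
α || α = 3 || 3 = 3
(β || β) || (α || α) = 3 || 3 = 3
!α = !3 = 1
((β || β) || (α || α)) && !α = 3 && 1 = 1
!α && ((β || β) || (α || α)) = 1 && 3 = 1
(((β || β) || (α || α)) && !α) -> (!α && ((β || β) || (α || α))) = 1 -> 1 = 4
and checking the remaining 24 assignments likewise gives ≥ 4 in every case.

Yes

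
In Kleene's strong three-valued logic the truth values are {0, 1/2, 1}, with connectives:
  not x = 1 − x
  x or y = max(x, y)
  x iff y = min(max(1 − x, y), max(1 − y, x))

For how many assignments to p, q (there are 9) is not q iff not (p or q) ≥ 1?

p = 0, q = 0 ↦ 1  ≥
p = 0, q = 1/2 ↦ 1/2  <
p = 0, q = 1 ↦ 1  ≥
p = 1/2, q = 0 ↦ 1/2  <
p = 1/2, q = 1/2 ↦ 1/2  <
p = 1/2, q = 1 ↦ 1  ≥
p = 1, q = 0 ↦ 0  <
p = 1, q = 1/2 ↦ 1/2  <
p = 1, q = 1 ↦ 1  ≥
So 4 of the 9 assignments meet the threshold.

4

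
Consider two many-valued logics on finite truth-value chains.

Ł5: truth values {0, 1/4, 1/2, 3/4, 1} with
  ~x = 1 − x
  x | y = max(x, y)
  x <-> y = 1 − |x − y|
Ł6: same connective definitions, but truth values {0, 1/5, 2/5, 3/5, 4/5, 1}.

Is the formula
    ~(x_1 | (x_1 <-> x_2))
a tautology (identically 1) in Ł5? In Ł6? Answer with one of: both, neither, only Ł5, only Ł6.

neither

In Ł5: at x_1 = 0, x_2 = 0 the value is 0 — not a tautology.
In Ł6: at x_1 = 0, x_2 = 0 the value is 0 — not a tautology.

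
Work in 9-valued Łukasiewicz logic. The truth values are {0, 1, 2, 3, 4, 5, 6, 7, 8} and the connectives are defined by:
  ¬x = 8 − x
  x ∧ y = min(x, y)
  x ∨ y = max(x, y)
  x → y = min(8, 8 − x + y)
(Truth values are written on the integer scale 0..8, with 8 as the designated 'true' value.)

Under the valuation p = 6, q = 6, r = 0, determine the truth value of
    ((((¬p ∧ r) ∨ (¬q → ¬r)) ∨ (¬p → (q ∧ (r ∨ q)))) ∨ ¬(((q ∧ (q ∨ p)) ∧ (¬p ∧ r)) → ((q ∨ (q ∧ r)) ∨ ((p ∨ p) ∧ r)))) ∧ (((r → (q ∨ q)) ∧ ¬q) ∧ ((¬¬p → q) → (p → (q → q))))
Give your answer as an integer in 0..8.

2

¬p = ¬6 = 2
¬p ∧ r = 2 ∧ 0 = 0
¬q = ¬6 = 2
¬r = ¬0 = 8
¬q → ¬r = 2 → 8 = 8
(¬p ∧ r) ∨ (¬q → ¬r) = 0 ∨ 8 = 8
¬p = ¬6 = 2
r ∨ q = 0 ∨ 6 = 6
q ∧ (r ∨ q) = 6 ∧ 6 = 6
¬p → (q ∧ (r ∨ q)) = 2 → 6 = 8
((¬p ∧ r) ∨ (¬q → ¬r)) ∨ (¬p → (q ∧ (r ∨ q))) = 8 ∨ 8 = 8
q ∨ p = 6 ∨ 6 = 6
q ∧ (q ∨ p) = 6 ∧ 6 = 6
¬p = ¬6 = 2
¬p ∧ r = 2 ∧ 0 = 0
(q ∧ (q ∨ p)) ∧ (¬p ∧ r) = 6 ∧ 0 = 0
q ∧ r = 6 ∧ 0 = 0
q ∨ (q ∧ r) = 6 ∨ 0 = 6
p ∨ p = 6 ∨ 6 = 6
(p ∨ p) ∧ r = 6 ∧ 0 = 0
(q ∨ (q ∧ r)) ∨ ((p ∨ p) ∧ r) = 6 ∨ 0 = 6
((q ∧ (q ∨ p)) ∧ (¬p ∧ r)) → ((q ∨ (q ∧ r)) ∨ ((p ∨ p) ∧ r)) = 0 → 6 = 8
¬(((q ∧ (q ∨ p)) ∧ (¬p ∧ r)) → ((q ∨ (q ∧ r)) ∨ ((p ∨ p) ∧ r))) = ¬8 = 0
(((¬p ∧ r) ∨ (¬q → ¬r)) ∨ (¬p → (q ∧ (r ∨ q)))) ∨ ¬(((q ∧ (q ∨ p)) ∧ (¬p ∧ r)) → ((q ∨ (q ∧ r)) ∨ ((p ∨ p) ∧ r))) = 8 ∨ 0 = 8
q ∨ q = 6 ∨ 6 = 6
r → (q ∨ q) = 0 → 6 = 8
¬q = ¬6 = 2
(r → (q ∨ q)) ∧ ¬q = 8 ∧ 2 = 2
¬p = ¬6 = 2
¬¬p = ¬2 = 6
¬¬p → q = 6 → 6 = 8
q → q = 6 → 6 = 8
p → (q → q) = 6 → 8 = 8
(¬¬p → q) → (p → (q → q)) = 8 → 8 = 8
((r → (q ∨ q)) ∧ ¬q) ∧ ((¬¬p → q) → (p → (q → q))) = 2 ∧ 8 = 2
((((¬p ∧ r) ∨ (¬q → ¬r)) ∨ (¬p → (q ∧ (r ∨ q)))) ∨ ¬(((q ∧ (q ∨ p)) ∧ (¬p ∧ r)) → ((q ∨ (q ∧ r)) ∨ ((p ∨ p) ∧ r)))) ∧ (((r → (q ∨ q)) ∧ ¬q) ∧ ((¬¬p → q) → (p → (q → q)))) = 8 ∧ 2 = 2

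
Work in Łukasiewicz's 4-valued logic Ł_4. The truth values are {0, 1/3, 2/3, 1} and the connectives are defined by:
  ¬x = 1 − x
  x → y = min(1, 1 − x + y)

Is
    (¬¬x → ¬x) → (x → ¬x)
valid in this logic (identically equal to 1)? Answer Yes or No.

Yes

x = 0 ↦ 1
x = 1/3 ↦ 1
x = 2/3 ↦ 1
x = 1 ↦ 1
Every assignment gives a value ≥ 1.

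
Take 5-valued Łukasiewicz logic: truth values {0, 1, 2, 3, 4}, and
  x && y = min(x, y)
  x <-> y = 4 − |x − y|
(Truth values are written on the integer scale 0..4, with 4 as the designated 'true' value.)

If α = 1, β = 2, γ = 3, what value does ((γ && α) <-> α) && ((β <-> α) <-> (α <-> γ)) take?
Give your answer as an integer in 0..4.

γ && α = 3 && 1 = 1
(γ && α) <-> α = 1 <-> 1 = 4
β <-> α = 2 <-> 1 = 3
α <-> γ = 1 <-> 3 = 2
(β <-> α) <-> (α <-> γ) = 3 <-> 2 = 3
((γ && α) <-> α) && ((β <-> α) <-> (α <-> γ)) = 4 && 3 = 3

3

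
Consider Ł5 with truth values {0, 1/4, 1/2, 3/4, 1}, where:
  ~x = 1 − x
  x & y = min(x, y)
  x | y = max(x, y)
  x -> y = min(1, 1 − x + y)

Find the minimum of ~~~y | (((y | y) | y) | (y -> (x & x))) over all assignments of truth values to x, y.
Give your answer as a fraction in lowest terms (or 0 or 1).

1/2

Take x = 0, y = 1/2:
~y = ~1/2 = 1/2
~~y = ~1/2 = 1/2
~~~y = ~1/2 = 1/2
y | y = 1/2 | 1/2 = 1/2
(y | y) | y = 1/2 | 1/2 = 1/2
x & x = 0 & 0 = 0
y -> (x & x) = 1/2 -> 0 = 1/2
((y | y) | y) | (y -> (x & x)) = 1/2 | 1/2 = 1/2
~~~y | (((y | y) | y) | (y -> (x & x))) = 1/2 | 1/2 = 1/2
No assignment yields a value below 1/2, so this is the minimum.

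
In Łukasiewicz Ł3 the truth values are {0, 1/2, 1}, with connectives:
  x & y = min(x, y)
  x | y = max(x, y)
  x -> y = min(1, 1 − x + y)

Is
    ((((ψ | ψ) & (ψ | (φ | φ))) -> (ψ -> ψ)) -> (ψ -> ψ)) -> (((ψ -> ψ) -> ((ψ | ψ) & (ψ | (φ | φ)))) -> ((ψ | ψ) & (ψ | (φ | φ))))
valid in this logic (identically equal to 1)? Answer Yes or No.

φ = 0, ψ = 0 ↦ 1
φ = 0, ψ = 1/2 ↦ 1
φ = 0, ψ = 1 ↦ 1
φ = 1/2, ψ = 0 ↦ 1
φ = 1/2, ψ = 1/2 ↦ 1
φ = 1/2, ψ = 1 ↦ 1
φ = 1, ψ = 0 ↦ 1
φ = 1, ψ = 1/2 ↦ 1
φ = 1, ψ = 1 ↦ 1
Every assignment gives a value ≥ 1.

Yes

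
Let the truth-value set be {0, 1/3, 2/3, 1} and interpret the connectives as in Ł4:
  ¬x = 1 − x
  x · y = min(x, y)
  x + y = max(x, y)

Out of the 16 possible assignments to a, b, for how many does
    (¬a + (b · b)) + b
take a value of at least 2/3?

a = 0, b = 0 ↦ 1  ≥
a = 0, b = 1/3 ↦ 1  ≥
a = 0, b = 2/3 ↦ 1  ≥
a = 0, b = 1 ↦ 1  ≥
a = 1/3, b = 0 ↦ 2/3  ≥
a = 1/3, b = 1/3 ↦ 2/3  ≥
a = 1/3, b = 2/3 ↦ 2/3  ≥
a = 1/3, b = 1 ↦ 1  ≥
a = 2/3, b = 0 ↦ 1/3  <
a = 2/3, b = 1/3 ↦ 1/3  <
a = 2/3, b = 2/3 ↦ 2/3  ≥
a = 2/3, b = 1 ↦ 1  ≥
a = 1, b = 0 ↦ 0  <
a = 1, b = 1/3 ↦ 1/3  <
a = 1, b = 2/3 ↦ 2/3  ≥
a = 1, b = 1 ↦ 1  ≥
So 12 of the 16 assignments meet the threshold.

12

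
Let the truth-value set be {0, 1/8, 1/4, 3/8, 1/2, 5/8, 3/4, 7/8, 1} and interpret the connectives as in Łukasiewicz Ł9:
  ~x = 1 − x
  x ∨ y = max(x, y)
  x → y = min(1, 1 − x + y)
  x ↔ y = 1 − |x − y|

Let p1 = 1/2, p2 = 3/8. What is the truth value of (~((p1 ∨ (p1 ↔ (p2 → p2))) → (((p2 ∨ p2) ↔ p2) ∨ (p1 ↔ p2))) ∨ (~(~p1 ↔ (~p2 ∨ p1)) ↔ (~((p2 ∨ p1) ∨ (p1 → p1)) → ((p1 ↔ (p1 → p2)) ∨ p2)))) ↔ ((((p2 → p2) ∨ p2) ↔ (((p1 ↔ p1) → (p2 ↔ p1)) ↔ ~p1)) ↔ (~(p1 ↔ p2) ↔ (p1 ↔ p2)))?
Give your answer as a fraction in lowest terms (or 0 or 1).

p2 → p2 = 3/8 → 3/8 = 1
p1 ↔ (p2 → p2) = 1/2 ↔ 1 = 1/2
p1 ∨ (p1 ↔ (p2 → p2)) = 1/2 ∨ 1/2 = 1/2
p2 ∨ p2 = 3/8 ∨ 3/8 = 3/8
(p2 ∨ p2) ↔ p2 = 3/8 ↔ 3/8 = 1
p1 ↔ p2 = 1/2 ↔ 3/8 = 7/8
((p2 ∨ p2) ↔ p2) ∨ (p1 ↔ p2) = 1 ∨ 7/8 = 1
(p1 ∨ (p1 ↔ (p2 → p2))) → (((p2 ∨ p2) ↔ p2) ∨ (p1 ↔ p2)) = 1/2 → 1 = 1
~((p1 ∨ (p1 ↔ (p2 → p2))) → (((p2 ∨ p2) ↔ p2) ∨ (p1 ↔ p2))) = ~1 = 0
~p1 = ~1/2 = 1/2
~p2 = ~3/8 = 5/8
~p2 ∨ p1 = 5/8 ∨ 1/2 = 5/8
~p1 ↔ (~p2 ∨ p1) = 1/2 ↔ 5/8 = 7/8
~(~p1 ↔ (~p2 ∨ p1)) = ~7/8 = 1/8
p2 ∨ p1 = 3/8 ∨ 1/2 = 1/2
p1 → p1 = 1/2 → 1/2 = 1
(p2 ∨ p1) ∨ (p1 → p1) = 1/2 ∨ 1 = 1
~((p2 ∨ p1) ∨ (p1 → p1)) = ~1 = 0
p1 → p2 = 1/2 → 3/8 = 7/8
p1 ↔ (p1 → p2) = 1/2 ↔ 7/8 = 5/8
(p1 ↔ (p1 → p2)) ∨ p2 = 5/8 ∨ 3/8 = 5/8
~((p2 ∨ p1) ∨ (p1 → p1)) → ((p1 ↔ (p1 → p2)) ∨ p2) = 0 → 5/8 = 1
~(~p1 ↔ (~p2 ∨ p1)) ↔ (~((p2 ∨ p1) ∨ (p1 → p1)) → ((p1 ↔ (p1 → p2)) ∨ p2)) = 1/8 ↔ 1 = 1/8
~((p1 ∨ (p1 ↔ (p2 → p2))) → (((p2 ∨ p2) ↔ p2) ∨ (p1 ↔ p2))) ∨ (~(~p1 ↔ (~p2 ∨ p1)) ↔ (~((p2 ∨ p1) ∨ (p1 → p1)) → ((p1 ↔ (p1 → p2)) ∨ p2))) = 0 ∨ 1/8 = 1/8
p2 → p2 = 3/8 → 3/8 = 1
(p2 → p2) ∨ p2 = 1 ∨ 3/8 = 1
p1 ↔ p1 = 1/2 ↔ 1/2 = 1
p2 ↔ p1 = 3/8 ↔ 1/2 = 7/8
(p1 ↔ p1) → (p2 ↔ p1) = 1 → 7/8 = 7/8
~p1 = ~1/2 = 1/2
((p1 ↔ p1) → (p2 ↔ p1)) ↔ ~p1 = 7/8 ↔ 1/2 = 5/8
((p2 → p2) ∨ p2) ↔ (((p1 ↔ p1) → (p2 ↔ p1)) ↔ ~p1) = 1 ↔ 5/8 = 5/8
p1 ↔ p2 = 1/2 ↔ 3/8 = 7/8
~(p1 ↔ p2) = ~7/8 = 1/8
p1 ↔ p2 = 1/2 ↔ 3/8 = 7/8
~(p1 ↔ p2) ↔ (p1 ↔ p2) = 1/8 ↔ 7/8 = 1/4
(((p2 → p2) ∨ p2) ↔ (((p1 ↔ p1) → (p2 ↔ p1)) ↔ ~p1)) ↔ (~(p1 ↔ p2) ↔ (p1 ↔ p2)) = 5/8 ↔ 1/4 = 5/8
(~((p1 ∨ (p1 ↔ (p2 → p2))) → (((p2 ∨ p2) ↔ p2) ∨ (p1 ↔ p2))) ∨ (~(~p1 ↔ (~p2 ∨ p1)) ↔ (~((p2 ∨ p1) ∨ (p1 → p1)) → ((p1 ↔ (p1 → p2)) ∨ p2)))) ↔ ((((p2 → p2) ∨ p2) ↔ (((p1 ↔ p1) → (p2 ↔ p1)) ↔ ~p1)) ↔ (~(p1 ↔ p2) ↔ (p1 ↔ p2))) = 1/8 ↔ 5/8 = 1/2

1/2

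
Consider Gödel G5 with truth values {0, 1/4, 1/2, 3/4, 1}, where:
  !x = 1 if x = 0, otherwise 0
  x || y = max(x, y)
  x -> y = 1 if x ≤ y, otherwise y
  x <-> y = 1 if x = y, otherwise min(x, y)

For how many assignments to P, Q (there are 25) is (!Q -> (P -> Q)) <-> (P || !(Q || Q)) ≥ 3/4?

value 1: 5 assignments (counts)
value 3/4: 4 assignments (counts)
value 1/2: 4 assignments
value 1/4: 4 assignments
value 0: 8 assignments
So 9 of the 25 assignments meet the threshold.

9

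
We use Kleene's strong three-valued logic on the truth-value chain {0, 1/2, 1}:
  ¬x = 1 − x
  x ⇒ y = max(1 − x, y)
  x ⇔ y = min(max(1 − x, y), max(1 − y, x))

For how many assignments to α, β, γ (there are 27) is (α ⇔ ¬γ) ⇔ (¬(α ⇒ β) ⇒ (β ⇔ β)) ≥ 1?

value 1: 5 assignments (counts)
value 1/2: 17 assignments
value 0: 5 assignments
So 5 of the 27 assignments meet the threshold.

5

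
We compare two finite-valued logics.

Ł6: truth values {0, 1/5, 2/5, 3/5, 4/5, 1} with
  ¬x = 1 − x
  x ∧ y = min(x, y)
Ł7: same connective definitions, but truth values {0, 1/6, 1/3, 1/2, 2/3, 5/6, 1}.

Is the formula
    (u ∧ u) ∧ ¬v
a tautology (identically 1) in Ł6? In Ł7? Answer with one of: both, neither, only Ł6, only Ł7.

In Ł6: at u = 0, v = 0 the value is 0 — not a tautology.
In Ł7: at u = 0, v = 0 the value is 0 — not a tautology.

neither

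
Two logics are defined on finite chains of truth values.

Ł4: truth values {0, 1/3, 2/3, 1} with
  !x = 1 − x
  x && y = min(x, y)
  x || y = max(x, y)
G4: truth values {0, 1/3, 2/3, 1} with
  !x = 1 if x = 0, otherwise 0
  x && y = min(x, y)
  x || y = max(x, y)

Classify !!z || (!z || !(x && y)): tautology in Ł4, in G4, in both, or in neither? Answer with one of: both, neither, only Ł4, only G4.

only G4

In Ł4: at x = 1/3, y = 1/3, z = 1/3 the value is 2/3 — not a tautology.
In G4: every assignment gives 1 — tautology.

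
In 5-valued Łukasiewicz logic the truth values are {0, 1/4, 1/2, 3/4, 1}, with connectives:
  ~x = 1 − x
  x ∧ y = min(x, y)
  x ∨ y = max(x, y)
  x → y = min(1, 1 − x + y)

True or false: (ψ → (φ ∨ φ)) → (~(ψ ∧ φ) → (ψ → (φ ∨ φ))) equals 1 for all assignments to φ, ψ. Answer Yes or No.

Yes

At φ = 3/4, ψ = 0, for instance:
φ ∨ φ = 3/4 ∨ 3/4 = 3/4
ψ → (φ ∨ φ) = 0 → 3/4 = 1
ψ ∧ φ = 0 ∧ 3/4 = 0
~(ψ ∧ φ) = ~0 = 1
~(ψ ∧ φ) → (ψ → (φ ∨ φ)) = 1 → 1 = 1
(ψ → (φ ∨ φ)) → (~(ψ ∧ φ) → (ψ → (φ ∨ φ))) = 1 → 1 = 1
and checking the remaining 24 assignments likewise gives ≥ 1 in every case.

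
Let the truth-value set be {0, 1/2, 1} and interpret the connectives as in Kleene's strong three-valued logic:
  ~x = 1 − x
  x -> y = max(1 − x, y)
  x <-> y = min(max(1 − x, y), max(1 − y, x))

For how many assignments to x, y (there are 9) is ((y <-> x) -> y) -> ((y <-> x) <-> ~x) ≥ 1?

2

x = 0, y = 0 ↦ 1  ≥
x = 0, y = 1/2 ↦ 1/2  <
x = 0, y = 1 ↦ 0  <
x = 1/2, y = 0 ↦ 1/2  <
x = 1/2, y = 1/2 ↦ 1/2  <
x = 1/2, y = 1 ↦ 1/2  <
x = 1, y = 0 ↦ 1  ≥
x = 1, y = 1/2 ↦ 1/2  <
x = 1, y = 1 ↦ 0  <
So 2 of the 9 assignments meet the threshold.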